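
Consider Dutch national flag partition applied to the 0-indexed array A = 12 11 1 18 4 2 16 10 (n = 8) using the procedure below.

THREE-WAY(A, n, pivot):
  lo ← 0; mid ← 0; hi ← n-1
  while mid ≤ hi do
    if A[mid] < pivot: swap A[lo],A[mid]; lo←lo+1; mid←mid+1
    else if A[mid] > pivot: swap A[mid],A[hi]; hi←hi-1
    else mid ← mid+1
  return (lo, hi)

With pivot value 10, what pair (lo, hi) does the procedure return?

lo=0 mid=0 hi=7
12>10: swap(0,7), hi=6 ⇒ 10 11 1 18 4 2 16 12
10=10: mid=1
11>10: swap(1,6), hi=5 ⇒ 10 16 1 18 4 2 11 12
16>10: swap(1,5), hi=4 ⇒ 10 2 1 18 4 16 11 12
2<10: swap(0,1), lo=1 mid=2 ⇒ 2 10 1 18 4 16 11 12
1<10: swap(1,2), lo=2 mid=3 ⇒ 2 1 10 18 4 16 11 12
18>10: swap(3,4), hi=3 ⇒ 2 1 10 4 18 16 11 12
4<10: swap(2,3), lo=3 mid=4 ⇒ 2 1 4 10 18 16 11 12
done. lo=3 hi=3; A=2 1 4 10 18 16 11 12

(3, 3)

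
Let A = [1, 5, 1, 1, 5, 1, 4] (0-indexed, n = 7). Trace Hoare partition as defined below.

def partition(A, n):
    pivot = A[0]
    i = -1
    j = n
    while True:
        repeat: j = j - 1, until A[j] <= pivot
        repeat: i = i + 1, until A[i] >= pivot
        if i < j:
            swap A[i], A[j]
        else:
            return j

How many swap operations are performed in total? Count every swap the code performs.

pivot=1
j stops at 5 (1), i stops at 0 (1); swap ⇒ [1, 5, 1, 1, 5, 1, 4]
j stops at 3 (1), i stops at 1 (5); swap ⇒ [1, 1, 1, 5, 5, 1, 4]
j stops at 2, i stops at 2; i≥j ⇒ return 2. A=[1, 1, 1, 5, 5, 1, 4]

2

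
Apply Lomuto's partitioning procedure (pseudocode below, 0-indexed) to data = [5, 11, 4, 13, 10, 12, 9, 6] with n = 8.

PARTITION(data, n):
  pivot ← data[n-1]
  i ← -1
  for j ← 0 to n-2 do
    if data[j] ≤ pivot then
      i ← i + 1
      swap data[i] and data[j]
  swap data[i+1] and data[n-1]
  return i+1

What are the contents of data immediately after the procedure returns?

[5, 4, 6, 13, 10, 12, 9, 11]

pivot = data[7] = 6; i = -1
j=0: data[0]=5 ≤ 6 → i=0, swap data[0],data[0] (no change) → [5, 11, 4, 13, 10, 12, 9, 6]
j=1: data[1]=11 > 6 → no swap
j=2: data[2]=4 ≤ 6 → i=1, swap data[1],data[2] → [5, 4, 11, 13, 10, 12, 9, 6]
j=3: data[3]=13 > 6 → no swap
j=4: data[4]=10 > 6 → no swap
j=5: data[5]=12 > 6 → no swap
j=6: data[6]=9 > 6 → no swap
final swap data[2],data[7] → [5, 4, 6, 13, 10, 12, 9, 11]; return 2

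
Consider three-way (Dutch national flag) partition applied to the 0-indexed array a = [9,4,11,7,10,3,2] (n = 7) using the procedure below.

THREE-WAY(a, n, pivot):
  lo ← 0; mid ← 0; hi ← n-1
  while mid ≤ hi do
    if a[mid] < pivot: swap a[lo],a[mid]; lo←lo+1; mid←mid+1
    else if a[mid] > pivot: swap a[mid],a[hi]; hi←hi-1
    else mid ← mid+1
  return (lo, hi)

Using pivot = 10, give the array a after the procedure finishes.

[9,4,2,7,3,10,11]

lo=0 mid=0 hi=6
9<10: swap(0,0), lo=1 mid=1 ⇒ [9,4,11,7,10,3,2]
4<10: swap(1,1), lo=2 mid=2 ⇒ [9,4,11,7,10,3,2]
11>10: swap(2,6), hi=5 ⇒ [9,4,2,7,10,3,11]
2<10: swap(2,2), lo=3 mid=3 ⇒ [9,4,2,7,10,3,11]
7<10: swap(3,3), lo=4 mid=4 ⇒ [9,4,2,7,10,3,11]
10=10: mid=5
3<10: swap(4,5), lo=5 mid=6 ⇒ [9,4,2,7,3,10,11]
done. lo=5 hi=5; a=[9,4,2,7,3,10,11]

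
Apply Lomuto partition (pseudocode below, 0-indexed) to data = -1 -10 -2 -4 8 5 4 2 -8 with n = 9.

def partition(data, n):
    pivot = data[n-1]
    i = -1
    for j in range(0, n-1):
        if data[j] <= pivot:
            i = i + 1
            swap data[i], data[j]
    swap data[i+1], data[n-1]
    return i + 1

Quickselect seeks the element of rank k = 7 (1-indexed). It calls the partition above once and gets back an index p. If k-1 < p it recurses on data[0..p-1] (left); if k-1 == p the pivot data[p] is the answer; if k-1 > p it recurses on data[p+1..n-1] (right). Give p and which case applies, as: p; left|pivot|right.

pivot=-8, i=-1
j=0: -1>-8, skip
j=1: -10≤-8, i=0, swap(0,1) ⇒ -10 -1 -2 -4 8 5 4 2 -8
j=2: -2>-8, skip
j=3: -4>-8, skip
j=4: 8>-8, skip
j=5: 5>-8, skip
j=6: 4>-8, skip
j=7: 2>-8, skip
swap(1,8) ⇒ -10 -8 -2 -4 8 5 4 2 -1; return 1
p = 1; k-1 = 6 > 1 ⇒ right

1; right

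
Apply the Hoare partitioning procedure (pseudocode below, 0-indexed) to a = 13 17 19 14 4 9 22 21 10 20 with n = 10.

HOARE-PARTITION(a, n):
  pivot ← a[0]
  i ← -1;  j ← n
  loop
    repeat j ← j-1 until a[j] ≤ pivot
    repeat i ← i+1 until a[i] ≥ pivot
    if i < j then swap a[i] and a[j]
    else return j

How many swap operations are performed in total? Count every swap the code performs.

pivot=13
j stops at 8 (10), i stops at 0 (13); swap ⇒ 10 17 19 14 4 9 22 21 13 20
j stops at 5 (9), i stops at 1 (17); swap ⇒ 10 9 19 14 4 17 22 21 13 20
j stops at 4 (4), i stops at 2 (19); swap ⇒ 10 9 4 14 19 17 22 21 13 20
j stops at 2, i stops at 3; i≥j ⇒ return 2. a=10 9 4 14 19 17 22 21 13 20

3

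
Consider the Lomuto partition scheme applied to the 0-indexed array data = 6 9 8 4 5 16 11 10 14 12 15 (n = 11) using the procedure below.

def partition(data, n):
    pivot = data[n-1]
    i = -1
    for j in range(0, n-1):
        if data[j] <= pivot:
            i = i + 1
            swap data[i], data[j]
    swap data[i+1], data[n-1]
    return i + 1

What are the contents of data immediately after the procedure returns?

6 9 8 4 5 11 10 14 12 15 16

pivot = data[10] = 15; i = -1
j=0: data[0]=6 ≤ 15 → i=0, swap data[0],data[0] (no change) → 6 9 8 4 5 16 11 10 14 12 15
j=1: data[1]=9 ≤ 15 → i=1, swap data[1],data[1] (no change) → 6 9 8 4 5 16 11 10 14 12 15
j=2: data[2]=8 ≤ 15 → i=2, swap data[2],data[2] (no change) → 6 9 8 4 5 16 11 10 14 12 15
j=3: data[3]=4 ≤ 15 → i=3, swap data[3],data[3] (no change) → 6 9 8 4 5 16 11 10 14 12 15
j=4: data[4]=5 ≤ 15 → i=4, swap data[4],data[4] (no change) → 6 9 8 4 5 16 11 10 14 12 15
j=5: data[5]=16 > 15 → no swap
j=6: data[6]=11 ≤ 15 → i=5, swap data[5],data[6] → 6 9 8 4 5 11 16 10 14 12 15
j=7: data[7]=10 ≤ 15 → i=6, swap data[6],data[7] → 6 9 8 4 5 11 10 16 14 12 15
j=8: data[8]=14 ≤ 15 → i=7, swap data[7],data[8] → 6 9 8 4 5 11 10 14 16 12 15
j=9: data[9]=12 ≤ 15 → i=8, swap data[8],data[9] → 6 9 8 4 5 11 10 14 12 16 15
final swap data[9],data[10] → 6 9 8 4 5 11 10 14 12 15 16; return 9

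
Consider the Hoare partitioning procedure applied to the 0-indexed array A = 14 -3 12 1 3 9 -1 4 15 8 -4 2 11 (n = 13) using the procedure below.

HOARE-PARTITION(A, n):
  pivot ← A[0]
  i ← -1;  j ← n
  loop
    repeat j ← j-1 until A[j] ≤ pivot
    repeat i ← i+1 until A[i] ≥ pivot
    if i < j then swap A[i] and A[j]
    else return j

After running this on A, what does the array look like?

pivot = A[0] = 14; i = -1, j = 13
j→12 (A[12]=11≤14), i→0 (A[0]=14≥14); i<j, swap → 11 -3 12 1 3 9 -1 4 15 8 -4 2 14
j→11 (A[11]=2≤14), i→8 (A[8]=15≥14); i<j, swap → 11 -3 12 1 3 9 -1 4 2 8 -4 15 14
j→10, i→11; i≥j, return j=10. A = 11 -3 12 1 3 9 -1 4 2 8 -4 15 14

11 -3 12 1 3 9 -1 4 2 8 -4 15 14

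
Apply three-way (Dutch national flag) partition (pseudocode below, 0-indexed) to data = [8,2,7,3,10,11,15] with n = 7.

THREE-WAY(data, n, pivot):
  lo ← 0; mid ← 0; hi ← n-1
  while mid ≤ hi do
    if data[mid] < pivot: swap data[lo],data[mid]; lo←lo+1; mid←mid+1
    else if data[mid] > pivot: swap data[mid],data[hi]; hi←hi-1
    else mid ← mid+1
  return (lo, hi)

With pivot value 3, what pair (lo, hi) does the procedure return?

pivot = 3; lo=0, mid=0, hi=6
data[mid]=8>3: swap data[0],data[6]; hi=5 → [15,2,7,3,10,11,8]
data[mid]=15>3: swap data[0],data[5]; hi=4 → [11,2,7,3,10,15,8]
data[mid]=11>3: swap data[0],data[4]; hi=3 → [10,2,7,3,11,15,8]
data[mid]=10>3: swap data[0],data[3]; hi=2 → [3,2,7,10,11,15,8]
data[mid]=3=3: mid=1
data[mid]=2<3: swap data[0],data[1]; lo=1,mid=2 → [2,3,7,10,11,15,8]
data[mid]=7>3: swap data[2],data[2]; hi=1 → [2,3,7,10,11,15,8]
end: lo=1, hi=1; data = [2,3,7,10,11,15,8]

(1, 1)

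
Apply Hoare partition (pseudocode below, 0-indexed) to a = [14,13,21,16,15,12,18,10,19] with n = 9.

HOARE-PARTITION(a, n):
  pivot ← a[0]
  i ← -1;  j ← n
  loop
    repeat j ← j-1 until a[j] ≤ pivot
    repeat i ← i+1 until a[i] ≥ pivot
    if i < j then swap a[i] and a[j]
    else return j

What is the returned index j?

2

pivot = a[0] = 14; i = -1, j = 9
j→7 (a[7]=10≤14), i→0 (a[0]=14≥14); i<j, swap → [10,13,21,16,15,12,18,14,19]
j→5 (a[5]=12≤14), i→2 (a[2]=21≥14); i<j, swap → [10,13,12,16,15,21,18,14,19]
j→2, i→3; i≥j, return j=2. a = [10,13,12,16,15,21,18,14,19]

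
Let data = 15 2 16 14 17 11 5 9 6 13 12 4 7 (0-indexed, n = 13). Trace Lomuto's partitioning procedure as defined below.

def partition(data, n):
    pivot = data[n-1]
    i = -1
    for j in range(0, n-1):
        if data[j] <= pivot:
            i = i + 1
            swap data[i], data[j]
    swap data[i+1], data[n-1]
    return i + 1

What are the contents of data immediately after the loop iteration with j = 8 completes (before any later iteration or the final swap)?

2 5 6 14 17 11 15 9 16 13 12 4 7

pivot=7, i=-1
j=0: 15>7, skip
j=1: 2≤7, i=0, swap(0,1) ⇒ 2 15 16 14 17 11 5 9 6 13 12 4 7
j=2: 16>7, skip
j=3: 14>7, skip
j=4: 17>7, skip
j=5: 11>7, skip
j=6: 5≤7, i=1, swap(1,6) ⇒ 2 5 16 14 17 11 15 9 6 13 12 4 7
j=7: 9>7, skip
j=8: 6≤7, i=2, swap(2,8) ⇒ 2 5 6 14 17 11 15 9 16 13 12 4 7
(after j=8) data = 2 5 6 14 17 11 15 9 16 13 12 4 7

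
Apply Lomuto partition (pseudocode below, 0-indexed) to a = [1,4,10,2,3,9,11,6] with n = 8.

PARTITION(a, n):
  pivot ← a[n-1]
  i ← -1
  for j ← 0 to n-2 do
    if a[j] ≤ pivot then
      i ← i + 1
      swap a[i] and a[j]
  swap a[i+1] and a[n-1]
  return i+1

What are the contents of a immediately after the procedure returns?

[1,4,2,3,6,9,11,10]

pivot = a[7] = 6; i = -1
j=0: a[0]=1 ≤ 6 → i=0, swap a[0],a[0] (no change) → [1,4,10,2,3,9,11,6]
j=1: a[1]=4 ≤ 6 → i=1, swap a[1],a[1] (no change) → [1,4,10,2,3,9,11,6]
j=2: a[2]=10 > 6 → no swap
j=3: a[3]=2 ≤ 6 → i=2, swap a[2],a[3] → [1,4,2,10,3,9,11,6]
j=4: a[4]=3 ≤ 6 → i=3, swap a[3],a[4] → [1,4,2,3,10,9,11,6]
j=5: a[5]=9 > 6 → no swap
j=6: a[6]=11 > 6 → no swap
final swap a[4],a[7] → [1,4,2,3,6,9,11,10]; return 4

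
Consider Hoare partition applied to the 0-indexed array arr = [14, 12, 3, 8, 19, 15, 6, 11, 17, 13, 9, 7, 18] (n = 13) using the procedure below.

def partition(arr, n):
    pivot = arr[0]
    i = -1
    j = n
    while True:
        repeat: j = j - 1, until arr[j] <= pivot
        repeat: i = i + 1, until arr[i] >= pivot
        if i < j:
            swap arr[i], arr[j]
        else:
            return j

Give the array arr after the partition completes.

[7, 12, 3, 8, 9, 13, 6, 11, 17, 15, 19, 14, 18]

pivot=14
j stops at 11 (7), i stops at 0 (14); swap ⇒ [7, 12, 3, 8, 19, 15, 6, 11, 17, 13, 9, 14, 18]
j stops at 10 (9), i stops at 4 (19); swap ⇒ [7, 12, 3, 8, 9, 15, 6, 11, 17, 13, 19, 14, 18]
j stops at 9 (13), i stops at 5 (15); swap ⇒ [7, 12, 3, 8, 9, 13, 6, 11, 17, 15, 19, 14, 18]
j stops at 7, i stops at 8; i≥j ⇒ return 7. arr=[7, 12, 3, 8, 9, 13, 6, 11, 17, 15, 19, 14, 18]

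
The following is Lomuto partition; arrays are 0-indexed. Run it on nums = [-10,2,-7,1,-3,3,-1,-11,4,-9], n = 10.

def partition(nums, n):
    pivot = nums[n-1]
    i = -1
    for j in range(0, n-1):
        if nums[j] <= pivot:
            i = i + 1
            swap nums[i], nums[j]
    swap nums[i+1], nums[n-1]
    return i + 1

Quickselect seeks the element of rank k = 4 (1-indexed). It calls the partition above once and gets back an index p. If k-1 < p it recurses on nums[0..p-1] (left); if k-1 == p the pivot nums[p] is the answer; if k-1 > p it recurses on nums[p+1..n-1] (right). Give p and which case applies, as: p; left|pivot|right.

pivot=-9, i=-1
j=0: -10≤-9, i=0, swap(0,0) ⇒ [-10,2,-7,1,-3,3,-1,-11,4,-9]
j=1: 2>-9, skip
j=2: -7>-9, skip
j=3: 1>-9, skip
j=4: -3>-9, skip
j=5: 3>-9, skip
j=6: -1>-9, skip
j=7: -11≤-9, i=1, swap(1,7) ⇒ [-10,-11,-7,1,-3,3,-1,2,4,-9]
j=8: 4>-9, skip
swap(2,9) ⇒ [-10,-11,-9,1,-3,3,-1,2,4,-7]; return 2
p = 2; k-1 = 3 > 2 ⇒ right

2; right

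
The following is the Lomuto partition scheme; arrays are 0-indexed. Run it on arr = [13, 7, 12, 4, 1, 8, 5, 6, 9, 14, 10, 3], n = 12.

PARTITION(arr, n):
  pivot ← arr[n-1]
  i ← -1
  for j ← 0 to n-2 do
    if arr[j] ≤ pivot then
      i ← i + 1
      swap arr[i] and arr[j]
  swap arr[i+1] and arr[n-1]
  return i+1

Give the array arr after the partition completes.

[1, 3, 12, 4, 13, 8, 5, 6, 9, 14, 10, 7]

pivot = arr[11] = 3; i = -1
j=0: arr[0]=13 > 3 → no swap
j=1: arr[1]=7 > 3 → no swap
j=2: arr[2]=12 > 3 → no swap
j=3: arr[3]=4 > 3 → no swap
j=4: arr[4]=1 ≤ 3 → i=0, swap arr[0],arr[4] → [1, 7, 12, 4, 13, 8, 5, 6, 9, 14, 10, 3]
j=5: arr[5]=8 > 3 → no swap
j=6: arr[6]=5 > 3 → no swap
j=7: arr[7]=6 > 3 → no swap
j=8: arr[8]=9 > 3 → no swap
j=9: arr[9]=14 > 3 → no swap
j=10: arr[10]=10 > 3 → no swap
final swap arr[1],arr[11] → [1, 3, 12, 4, 13, 8, 5, 6, 9, 14, 10, 7]; return 1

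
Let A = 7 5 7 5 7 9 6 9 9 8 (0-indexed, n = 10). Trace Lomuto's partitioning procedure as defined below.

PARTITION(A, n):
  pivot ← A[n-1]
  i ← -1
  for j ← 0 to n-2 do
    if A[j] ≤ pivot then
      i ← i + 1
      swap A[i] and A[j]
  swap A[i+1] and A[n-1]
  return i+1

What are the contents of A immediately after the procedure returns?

7 5 7 5 7 6 8 9 9 9

pivot = A[9] = 8; i = -1
j=0: A[0]=7 ≤ 8 → i=0, swap A[0],A[0] (no change) → 7 5 7 5 7 9 6 9 9 8
j=1: A[1]=5 ≤ 8 → i=1, swap A[1],A[1] (no change) → 7 5 7 5 7 9 6 9 9 8
j=2: A[2]=7 ≤ 8 → i=2, swap A[2],A[2] (no change) → 7 5 7 5 7 9 6 9 9 8
j=3: A[3]=5 ≤ 8 → i=3, swap A[3],A[3] (no change) → 7 5 7 5 7 9 6 9 9 8
j=4: A[4]=7 ≤ 8 → i=4, swap A[4],A[4] (no change) → 7 5 7 5 7 9 6 9 9 8
j=5: A[5]=9 > 8 → no swap
j=6: A[6]=6 ≤ 8 → i=5, swap A[5],A[6] → 7 5 7 5 7 6 9 9 9 8
j=7: A[7]=9 > 8 → no swap
j=8: A[8]=9 > 8 → no swap
final swap A[6],A[9] → 7 5 7 5 7 6 8 9 9 9; return 6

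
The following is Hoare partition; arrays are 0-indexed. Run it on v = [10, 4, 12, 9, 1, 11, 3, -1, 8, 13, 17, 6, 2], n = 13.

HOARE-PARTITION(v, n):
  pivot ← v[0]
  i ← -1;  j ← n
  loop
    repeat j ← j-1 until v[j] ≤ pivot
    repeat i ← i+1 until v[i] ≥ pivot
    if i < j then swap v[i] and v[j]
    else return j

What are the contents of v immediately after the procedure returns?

pivot = v[0] = 10; i = -1, j = 13
j→12 (v[12]=2≤10), i→0 (v[0]=10≥10); i<j, swap → [2, 4, 12, 9, 1, 11, 3, -1, 8, 13, 17, 6, 10]
j→11 (v[11]=6≤10), i→2 (v[2]=12≥10); i<j, swap → [2, 4, 6, 9, 1, 11, 3, -1, 8, 13, 17, 12, 10]
j→8 (v[8]=8≤10), i→5 (v[5]=11≥10); i<j, swap → [2, 4, 6, 9, 1, 8, 3, -1, 11, 13, 17, 12, 10]
j→7, i→8; i≥j, return j=7. v = [2, 4, 6, 9, 1, 8, 3, -1, 11, 13, 17, 12, 10]

[2, 4, 6, 9, 1, 8, 3, -1, 11, 13, 17, 12, 10]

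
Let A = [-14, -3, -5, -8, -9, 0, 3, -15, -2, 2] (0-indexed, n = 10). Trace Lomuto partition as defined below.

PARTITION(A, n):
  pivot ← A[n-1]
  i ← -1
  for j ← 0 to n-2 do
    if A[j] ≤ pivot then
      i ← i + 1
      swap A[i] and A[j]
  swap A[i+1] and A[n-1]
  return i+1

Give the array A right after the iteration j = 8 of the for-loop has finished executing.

pivot = A[9] = 2; i = -1
j=0: A[0]=-14 ≤ 2 → i=0, swap A[0],A[0] (no change) → [-14, -3, -5, -8, -9, 0, 3, -15, -2, 2]
j=1: A[1]=-3 ≤ 2 → i=1, swap A[1],A[1] (no change) → [-14, -3, -5, -8, -9, 0, 3, -15, -2, 2]
j=2: A[2]=-5 ≤ 2 → i=2, swap A[2],A[2] (no change) → [-14, -3, -5, -8, -9, 0, 3, -15, -2, 2]
j=3: A[3]=-8 ≤ 2 → i=3, swap A[3],A[3] (no change) → [-14, -3, -5, -8, -9, 0, 3, -15, -2, 2]
j=4: A[4]=-9 ≤ 2 → i=4, swap A[4],A[4] (no change) → [-14, -3, -5, -8, -9, 0, 3, -15, -2, 2]
j=5: A[5]=0 ≤ 2 → i=5, swap A[5],A[5] (no change) → [-14, -3, -5, -8, -9, 0, 3, -15, -2, 2]
j=6: A[6]=3 > 2 → no swap
j=7: A[7]=-15 ≤ 2 → i=6, swap A[6],A[7] → [-14, -3, -5, -8, -9, 0, -15, 3, -2, 2]
j=8: A[8]=-2 ≤ 2 → i=7, swap A[7],A[8] → [-14, -3, -5, -8, -9, 0, -15, -2, 3, 2]
(after j=8) A = [-14, -3, -5, -8, -9, 0, -15, -2, 3, 2]

[-14, -3, -5, -8, -9, 0, -15, -2, 3, 2]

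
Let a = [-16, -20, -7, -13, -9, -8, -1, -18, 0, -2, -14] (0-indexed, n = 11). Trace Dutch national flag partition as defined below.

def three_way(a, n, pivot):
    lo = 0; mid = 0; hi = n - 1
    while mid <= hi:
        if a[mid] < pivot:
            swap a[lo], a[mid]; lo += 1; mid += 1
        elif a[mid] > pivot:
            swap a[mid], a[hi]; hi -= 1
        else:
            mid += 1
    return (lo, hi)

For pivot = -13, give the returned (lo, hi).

(4, 4)

pivot = -13; lo=0, mid=0, hi=10
a[mid]=-16<-13: swap a[0],a[0]; lo=1,mid=1 → [-16, -20, -7, -13, -9, -8, -1, -18, 0, -2, -14]
a[mid]=-20<-13: swap a[1],a[1]; lo=2,mid=2 → [-16, -20, -7, -13, -9, -8, -1, -18, 0, -2, -14]
a[mid]=-7>-13: swap a[2],a[10]; hi=9 → [-16, -20, -14, -13, -9, -8, -1, -18, 0, -2, -7]
a[mid]=-14<-13: swap a[2],a[2]; lo=3,mid=3 → [-16, -20, -14, -13, -9, -8, -1, -18, 0, -2, -7]
a[mid]=-13=-13: mid=4
a[mid]=-9>-13: swap a[4],a[9]; hi=8 → [-16, -20, -14, -13, -2, -8, -1, -18, 0, -9, -7]
a[mid]=-2>-13: swap a[4],a[8]; hi=7 → [-16, -20, -14, -13, 0, -8, -1, -18, -2, -9, -7]
a[mid]=0>-13: swap a[4],a[7]; hi=6 → [-16, -20, -14, -13, -18, -8, -1, 0, -2, -9, -7]
a[mid]=-18<-13: swap a[3],a[4]; lo=4,mid=5 → [-16, -20, -14, -18, -13, -8, -1, 0, -2, -9, -7]
a[mid]=-8>-13: swap a[5],a[6]; hi=5 → [-16, -20, -14, -18, -13, -1, -8, 0, -2, -9, -7]
a[mid]=-1>-13: swap a[5],a[5]; hi=4 → [-16, -20, -14, -18, -13, -1, -8, 0, -2, -9, -7]
end: lo=4, hi=4; a = [-16, -20, -14, -18, -13, -1, -8, 0, -2, -9, -7]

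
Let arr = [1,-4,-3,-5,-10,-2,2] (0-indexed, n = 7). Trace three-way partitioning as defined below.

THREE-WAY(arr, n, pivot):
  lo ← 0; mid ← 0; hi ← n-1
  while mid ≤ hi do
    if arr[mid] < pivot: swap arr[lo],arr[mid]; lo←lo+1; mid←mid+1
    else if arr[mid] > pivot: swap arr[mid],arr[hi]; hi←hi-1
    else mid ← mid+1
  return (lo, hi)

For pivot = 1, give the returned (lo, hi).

lo=0 mid=0 hi=6
1=1: mid=1
-4<1: swap(0,1), lo=1 mid=2 ⇒ [-4,1,-3,-5,-10,-2,2]
-3<1: swap(1,2), lo=2 mid=3 ⇒ [-4,-3,1,-5,-10,-2,2]
-5<1: swap(2,3), lo=3 mid=4 ⇒ [-4,-3,-5,1,-10,-2,2]
-10<1: swap(3,4), lo=4 mid=5 ⇒ [-4,-3,-5,-10,1,-2,2]
-2<1: swap(4,5), lo=5 mid=6 ⇒ [-4,-3,-5,-10,-2,1,2]
2>1: swap(6,6), hi=5 ⇒ [-4,-3,-5,-10,-2,1,2]
done. lo=5 hi=5; arr=[-4,-3,-5,-10,-2,1,2]

(5, 5)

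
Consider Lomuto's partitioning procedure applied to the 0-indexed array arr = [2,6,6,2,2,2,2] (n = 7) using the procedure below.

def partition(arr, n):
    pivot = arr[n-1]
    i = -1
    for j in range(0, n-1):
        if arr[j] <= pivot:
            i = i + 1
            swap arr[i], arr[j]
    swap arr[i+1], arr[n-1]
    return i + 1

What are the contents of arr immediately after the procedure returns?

pivot = arr[6] = 2; i = -1
j=0: arr[0]=2 ≤ 2 → i=0, swap arr[0],arr[0] (no change) → [2,6,6,2,2,2,2]
j=1: arr[1]=6 > 2 → no swap
j=2: arr[2]=6 > 2 → no swap
j=3: arr[3]=2 ≤ 2 → i=1, swap arr[1],arr[3] → [2,2,6,6,2,2,2]
j=4: arr[4]=2 ≤ 2 → i=2, swap arr[2],arr[4] → [2,2,2,6,6,2,2]
j=5: arr[5]=2 ≤ 2 → i=3, swap arr[3],arr[5] → [2,2,2,2,6,6,2]
final swap arr[4],arr[6] → [2,2,2,2,2,6,6]; return 4

[2,2,2,2,2,6,6]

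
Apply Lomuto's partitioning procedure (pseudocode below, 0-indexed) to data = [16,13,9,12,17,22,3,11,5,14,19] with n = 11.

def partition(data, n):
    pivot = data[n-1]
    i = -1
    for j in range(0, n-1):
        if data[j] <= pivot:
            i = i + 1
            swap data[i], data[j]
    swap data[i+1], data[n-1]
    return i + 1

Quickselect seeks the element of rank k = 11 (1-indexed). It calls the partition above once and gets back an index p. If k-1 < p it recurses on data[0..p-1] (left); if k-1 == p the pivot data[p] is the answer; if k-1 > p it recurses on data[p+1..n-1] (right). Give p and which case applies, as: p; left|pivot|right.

pivot = data[10] = 19; i = -1
j=0: data[0]=16 ≤ 19 → i=0, swap data[0],data[0] (no change) → [16,13,9,12,17,22,3,11,5,14,19]
j=1: data[1]=13 ≤ 19 → i=1, swap data[1],data[1] (no change) → [16,13,9,12,17,22,3,11,5,14,19]
j=2: data[2]=9 ≤ 19 → i=2, swap data[2],data[2] (no change) → [16,13,9,12,17,22,3,11,5,14,19]
j=3: data[3]=12 ≤ 19 → i=3, swap data[3],data[3] (no change) → [16,13,9,12,17,22,3,11,5,14,19]
j=4: data[4]=17 ≤ 19 → i=4, swap data[4],data[4] (no change) → [16,13,9,12,17,22,3,11,5,14,19]
j=5: data[5]=22 > 19 → no swap
j=6: data[6]=3 ≤ 19 → i=5, swap data[5],data[6] → [16,13,9,12,17,3,22,11,5,14,19]
j=7: data[7]=11 ≤ 19 → i=6, swap data[6],data[7] → [16,13,9,12,17,3,11,22,5,14,19]
j=8: data[8]=5 ≤ 19 → i=7, swap data[7],data[8] → [16,13,9,12,17,3,11,5,22,14,19]
j=9: data[9]=14 ≤ 19 → i=8, swap data[8],data[9] → [16,13,9,12,17,3,11,5,14,22,19]
final swap data[9],data[10] → [16,13,9,12,17,3,11,5,14,19,22]; return 9
p = 9; k-1 = 10 > 9 ⇒ right

9; right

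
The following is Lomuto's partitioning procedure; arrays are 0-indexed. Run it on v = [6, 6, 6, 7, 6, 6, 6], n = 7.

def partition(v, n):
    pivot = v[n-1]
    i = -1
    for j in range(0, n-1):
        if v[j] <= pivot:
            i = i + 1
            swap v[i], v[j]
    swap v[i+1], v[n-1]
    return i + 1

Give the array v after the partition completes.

[6, 6, 6, 6, 6, 6, 7]

pivot = v[6] = 6; i = -1
j=0: v[0]=6 ≤ 6 → i=0, swap v[0],v[0] (no change) → [6, 6, 6, 7, 6, 6, 6]
j=1: v[1]=6 ≤ 6 → i=1, swap v[1],v[1] (no change) → [6, 6, 6, 7, 6, 6, 6]
j=2: v[2]=6 ≤ 6 → i=2, swap v[2],v[2] (no change) → [6, 6, 6, 7, 6, 6, 6]
j=3: v[3]=7 > 6 → no swap
j=4: v[4]=6 ≤ 6 → i=3, swap v[3],v[4] → [6, 6, 6, 6, 7, 6, 6]
j=5: v[5]=6 ≤ 6 → i=4, swap v[4],v[5] → [6, 6, 6, 6, 6, 7, 6]
final swap v[5],v[6] → [6, 6, 6, 6, 6, 6, 7]; return 5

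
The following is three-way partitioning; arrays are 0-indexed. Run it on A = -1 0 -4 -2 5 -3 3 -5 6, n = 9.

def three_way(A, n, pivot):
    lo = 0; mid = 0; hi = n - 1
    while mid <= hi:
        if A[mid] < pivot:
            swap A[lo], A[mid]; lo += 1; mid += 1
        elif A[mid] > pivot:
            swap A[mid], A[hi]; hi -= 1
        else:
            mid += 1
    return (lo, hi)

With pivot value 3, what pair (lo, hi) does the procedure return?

lo=0 mid=0 hi=8
-1<3: swap(0,0), lo=1 mid=1 ⇒ -1 0 -4 -2 5 -3 3 -5 6
0<3: swap(1,1), lo=2 mid=2 ⇒ -1 0 -4 -2 5 -3 3 -5 6
-4<3: swap(2,2), lo=3 mid=3 ⇒ -1 0 -4 -2 5 -3 3 -5 6
-2<3: swap(3,3), lo=4 mid=4 ⇒ -1 0 -4 -2 5 -3 3 -5 6
5>3: swap(4,8), hi=7 ⇒ -1 0 -4 -2 6 -3 3 -5 5
6>3: swap(4,7), hi=6 ⇒ -1 0 -4 -2 -5 -3 3 6 5
-5<3: swap(4,4), lo=5 mid=5 ⇒ -1 0 -4 -2 -5 -3 3 6 5
-3<3: swap(5,5), lo=6 mid=6 ⇒ -1 0 -4 -2 -5 -3 3 6 5
3=3: mid=7
done. lo=6 hi=6; A=-1 0 -4 -2 -5 -3 3 6 5

(6, 6)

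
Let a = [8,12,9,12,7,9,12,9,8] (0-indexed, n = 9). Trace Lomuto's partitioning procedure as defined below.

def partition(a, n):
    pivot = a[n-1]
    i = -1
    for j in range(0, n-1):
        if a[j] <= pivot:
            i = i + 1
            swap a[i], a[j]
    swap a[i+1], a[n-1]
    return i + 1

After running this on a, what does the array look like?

pivot=8, i=-1
j=0: 8≤8, i=0, swap(0,0) ⇒ [8,12,9,12,7,9,12,9,8]
j=1: 12>8, skip
j=2: 9>8, skip
j=3: 12>8, skip
j=4: 7≤8, i=1, swap(1,4) ⇒ [8,7,9,12,12,9,12,9,8]
j=5: 9>8, skip
j=6: 12>8, skip
j=7: 9>8, skip
swap(2,8) ⇒ [8,7,8,12,12,9,12,9,9]; return 2

[8,7,8,12,12,9,12,9,9]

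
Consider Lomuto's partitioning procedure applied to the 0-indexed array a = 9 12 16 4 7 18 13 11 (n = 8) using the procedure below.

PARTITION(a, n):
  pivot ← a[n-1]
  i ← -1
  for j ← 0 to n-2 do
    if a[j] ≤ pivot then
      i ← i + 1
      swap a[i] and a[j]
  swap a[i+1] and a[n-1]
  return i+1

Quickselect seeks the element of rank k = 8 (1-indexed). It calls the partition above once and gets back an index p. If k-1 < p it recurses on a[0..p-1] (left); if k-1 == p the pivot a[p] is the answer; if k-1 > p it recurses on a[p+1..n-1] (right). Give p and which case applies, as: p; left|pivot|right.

pivot = a[7] = 11; i = -1
j=0: a[0]=9 ≤ 11 → i=0, swap a[0],a[0] (no change) → 9 12 16 4 7 18 13 11
j=1: a[1]=12 > 11 → no swap
j=2: a[2]=16 > 11 → no swap
j=3: a[3]=4 ≤ 11 → i=1, swap a[1],a[3] → 9 4 16 12 7 18 13 11
j=4: a[4]=7 ≤ 11 → i=2, swap a[2],a[4] → 9 4 7 12 16 18 13 11
j=5: a[5]=18 > 11 → no swap
j=6: a[6]=13 > 11 → no swap
final swap a[3],a[7] → 9 4 7 11 16 18 13 12; return 3
p = 3; k-1 = 7 > 3 ⇒ right

3; right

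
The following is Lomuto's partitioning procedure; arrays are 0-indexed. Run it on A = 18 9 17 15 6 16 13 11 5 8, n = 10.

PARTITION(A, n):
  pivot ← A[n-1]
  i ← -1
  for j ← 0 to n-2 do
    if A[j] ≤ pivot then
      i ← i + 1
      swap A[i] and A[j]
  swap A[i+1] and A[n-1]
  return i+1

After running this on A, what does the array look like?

6 5 8 15 18 16 13 11 9 17

pivot=8, i=-1
j=0: 18>8, skip
j=1: 9>8, skip
j=2: 17>8, skip
j=3: 15>8, skip
j=4: 6≤8, i=0, swap(0,4) ⇒ 6 9 17 15 18 16 13 11 5 8
j=5: 16>8, skip
j=6: 13>8, skip
j=7: 11>8, skip
j=8: 5≤8, i=1, swap(1,8) ⇒ 6 5 17 15 18 16 13 11 9 8
swap(2,9) ⇒ 6 5 8 15 18 16 13 11 9 17; return 2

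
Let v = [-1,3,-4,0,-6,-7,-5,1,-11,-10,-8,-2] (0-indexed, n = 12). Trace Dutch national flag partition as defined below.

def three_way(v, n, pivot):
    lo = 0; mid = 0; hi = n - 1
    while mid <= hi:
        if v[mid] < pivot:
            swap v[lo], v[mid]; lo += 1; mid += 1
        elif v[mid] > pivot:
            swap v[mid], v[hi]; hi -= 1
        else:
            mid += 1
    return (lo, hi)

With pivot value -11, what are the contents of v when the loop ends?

[-11,-4,0,-6,-7,-5,1,3,-10,-8,-2,-1]

pivot = -11; lo=0, mid=0, hi=11
v[mid]=-1>-11: swap v[0],v[11]; hi=10 → [-2,3,-4,0,-6,-7,-5,1,-11,-10,-8,-1]
v[mid]=-2>-11: swap v[0],v[10]; hi=9 → [-8,3,-4,0,-6,-7,-5,1,-11,-10,-2,-1]
v[mid]=-8>-11: swap v[0],v[9]; hi=8 → [-10,3,-4,0,-6,-7,-5,1,-11,-8,-2,-1]
v[mid]=-10>-11: swap v[0],v[8]; hi=7 → [-11,3,-4,0,-6,-7,-5,1,-10,-8,-2,-1]
v[mid]=-11=-11: mid=1
v[mid]=3>-11: swap v[1],v[7]; hi=6 → [-11,1,-4,0,-6,-7,-5,3,-10,-8,-2,-1]
v[mid]=1>-11: swap v[1],v[6]; hi=5 → [-11,-5,-4,0,-6,-7,1,3,-10,-8,-2,-1]
v[mid]=-5>-11: swap v[1],v[5]; hi=4 → [-11,-7,-4,0,-6,-5,1,3,-10,-8,-2,-1]
v[mid]=-7>-11: swap v[1],v[4]; hi=3 → [-11,-6,-4,0,-7,-5,1,3,-10,-8,-2,-1]
v[mid]=-6>-11: swap v[1],v[3]; hi=2 → [-11,0,-4,-6,-7,-5,1,3,-10,-8,-2,-1]
v[mid]=0>-11: swap v[1],v[2]; hi=1 → [-11,-4,0,-6,-7,-5,1,3,-10,-8,-2,-1]
v[mid]=-4>-11: swap v[1],v[1]; hi=0 → [-11,-4,0,-6,-7,-5,1,3,-10,-8,-2,-1]
end: lo=0, hi=0; v = [-11,-4,0,-6,-7,-5,1,3,-10,-8,-2,-1]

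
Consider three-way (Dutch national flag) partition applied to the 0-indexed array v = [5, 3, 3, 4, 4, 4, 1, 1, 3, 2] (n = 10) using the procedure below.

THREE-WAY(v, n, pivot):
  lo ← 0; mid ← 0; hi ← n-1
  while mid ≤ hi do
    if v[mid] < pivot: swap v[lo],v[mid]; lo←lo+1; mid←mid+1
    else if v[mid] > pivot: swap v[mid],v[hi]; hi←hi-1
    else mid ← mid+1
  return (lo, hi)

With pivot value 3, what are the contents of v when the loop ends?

[2, 1, 1, 3, 3, 3, 4, 4, 4, 5]

lo=0 mid=0 hi=9
5>3: swap(0,9), hi=8 ⇒ [2, 3, 3, 4, 4, 4, 1, 1, 3, 5]
2<3: swap(0,0), lo=1 mid=1 ⇒ [2, 3, 3, 4, 4, 4, 1, 1, 3, 5]
3=3: mid=2
3=3: mid=3
4>3: swap(3,8), hi=7 ⇒ [2, 3, 3, 3, 4, 4, 1, 1, 4, 5]
3=3: mid=4
4>3: swap(4,7), hi=6 ⇒ [2, 3, 3, 3, 1, 4, 1, 4, 4, 5]
1<3: swap(1,4), lo=2 mid=5 ⇒ [2, 1, 3, 3, 3, 4, 1, 4, 4, 5]
4>3: swap(5,6), hi=5 ⇒ [2, 1, 3, 3, 3, 1, 4, 4, 4, 5]
1<3: swap(2,5), lo=3 mid=6 ⇒ [2, 1, 1, 3, 3, 3, 4, 4, 4, 5]
done. lo=3 hi=5; v=[2, 1, 1, 3, 3, 3, 4, 4, 4, 5]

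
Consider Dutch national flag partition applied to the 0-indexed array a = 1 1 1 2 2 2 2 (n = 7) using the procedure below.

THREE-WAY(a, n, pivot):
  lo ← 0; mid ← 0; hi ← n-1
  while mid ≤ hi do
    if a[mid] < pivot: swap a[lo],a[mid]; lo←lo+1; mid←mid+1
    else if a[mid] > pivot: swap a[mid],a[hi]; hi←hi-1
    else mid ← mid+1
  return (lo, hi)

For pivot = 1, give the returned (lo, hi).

(0, 2)

lo=0 mid=0 hi=6
1=1: mid=1
1=1: mid=2
1=1: mid=3
2>1: swap(3,6), hi=5 ⇒ 1 1 1 2 2 2 2
2>1: swap(3,5), hi=4 ⇒ 1 1 1 2 2 2 2
2>1: swap(3,4), hi=3 ⇒ 1 1 1 2 2 2 2
2>1: swap(3,3), hi=2 ⇒ 1 1 1 2 2 2 2
done. lo=0 hi=2; a=1 1 1 2 2 2 2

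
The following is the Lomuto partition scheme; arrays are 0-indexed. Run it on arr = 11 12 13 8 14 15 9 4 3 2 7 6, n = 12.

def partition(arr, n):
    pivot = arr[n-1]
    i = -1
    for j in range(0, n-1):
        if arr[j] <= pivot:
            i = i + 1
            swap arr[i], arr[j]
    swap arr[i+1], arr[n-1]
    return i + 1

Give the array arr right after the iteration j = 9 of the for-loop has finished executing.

pivot = arr[11] = 6; i = -1
j=0: arr[0]=11 > 6 → no swap
j=1: arr[1]=12 > 6 → no swap
j=2: arr[2]=13 > 6 → no swap
j=3: arr[3]=8 > 6 → no swap
j=4: arr[4]=14 > 6 → no swap
j=5: arr[5]=15 > 6 → no swap
j=6: arr[6]=9 > 6 → no swap
j=7: arr[7]=4 ≤ 6 → i=0, swap arr[0],arr[7] → 4 12 13 8 14 15 9 11 3 2 7 6
j=8: arr[8]=3 ≤ 6 → i=1, swap arr[1],arr[8] → 4 3 13 8 14 15 9 11 12 2 7 6
j=9: arr[9]=2 ≤ 6 → i=2, swap arr[2],arr[9] → 4 3 2 8 14 15 9 11 12 13 7 6
(after j=9) arr = 4 3 2 8 14 15 9 11 12 13 7 6

4 3 2 8 14 15 9 11 12 13 7 6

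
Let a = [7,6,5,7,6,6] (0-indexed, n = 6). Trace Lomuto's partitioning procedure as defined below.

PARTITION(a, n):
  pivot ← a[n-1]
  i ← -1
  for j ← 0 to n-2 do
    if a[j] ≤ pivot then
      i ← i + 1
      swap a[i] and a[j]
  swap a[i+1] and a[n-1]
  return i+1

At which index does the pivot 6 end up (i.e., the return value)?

3

pivot = a[5] = 6; i = -1
j=0: a[0]=7 > 6 → no swap
j=1: a[1]=6 ≤ 6 → i=0, swap a[0],a[1] → [6,7,5,7,6,6]
j=2: a[2]=5 ≤ 6 → i=1, swap a[1],a[2] → [6,5,7,7,6,6]
j=3: a[3]=7 > 6 → no swap
j=4: a[4]=6 ≤ 6 → i=2, swap a[2],a[4] → [6,5,6,7,7,6]
final swap a[3],a[5] → [6,5,6,6,7,7]; return 3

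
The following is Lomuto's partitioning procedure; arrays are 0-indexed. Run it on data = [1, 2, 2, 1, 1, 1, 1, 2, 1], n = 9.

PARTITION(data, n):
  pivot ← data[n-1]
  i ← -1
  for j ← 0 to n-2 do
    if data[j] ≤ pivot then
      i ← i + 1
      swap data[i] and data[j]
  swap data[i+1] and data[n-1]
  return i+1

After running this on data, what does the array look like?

[1, 1, 1, 1, 1, 1, 2, 2, 2]

pivot = data[8] = 1; i = -1
j=0: data[0]=1 ≤ 1 → i=0, swap data[0],data[0] (no change) → [1, 2, 2, 1, 1, 1, 1, 2, 1]
j=1: data[1]=2 > 1 → no swap
j=2: data[2]=2 > 1 → no swap
j=3: data[3]=1 ≤ 1 → i=1, swap data[1],data[3] → [1, 1, 2, 2, 1, 1, 1, 2, 1]
j=4: data[4]=1 ≤ 1 → i=2, swap data[2],data[4] → [1, 1, 1, 2, 2, 1, 1, 2, 1]
j=5: data[5]=1 ≤ 1 → i=3, swap data[3],data[5] → [1, 1, 1, 1, 2, 2, 1, 2, 1]
j=6: data[6]=1 ≤ 1 → i=4, swap data[4],data[6] → [1, 1, 1, 1, 1, 2, 2, 2, 1]
j=7: data[7]=2 > 1 → no swap
final swap data[5],data[8] → [1, 1, 1, 1, 1, 1, 2, 2, 2]; return 5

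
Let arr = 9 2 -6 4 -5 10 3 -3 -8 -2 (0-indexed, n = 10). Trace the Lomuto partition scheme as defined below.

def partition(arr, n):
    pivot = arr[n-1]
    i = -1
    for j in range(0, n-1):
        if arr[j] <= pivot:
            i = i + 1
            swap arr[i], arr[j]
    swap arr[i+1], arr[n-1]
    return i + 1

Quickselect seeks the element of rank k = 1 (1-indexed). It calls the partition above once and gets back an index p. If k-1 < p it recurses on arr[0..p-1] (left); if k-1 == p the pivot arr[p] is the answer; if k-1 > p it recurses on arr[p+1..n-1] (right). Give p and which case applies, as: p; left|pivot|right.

pivot = arr[9] = -2; i = -1
j=0: arr[0]=9 > -2 → no swap
j=1: arr[1]=2 > -2 → no swap
j=2: arr[2]=-6 ≤ -2 → i=0, swap arr[0],arr[2] → -6 2 9 4 -5 10 3 -3 -8 -2
j=3: arr[3]=4 > -2 → no swap
j=4: arr[4]=-5 ≤ -2 → i=1, swap arr[1],arr[4] → -6 -5 9 4 2 10 3 -3 -8 -2
j=5: arr[5]=10 > -2 → no swap
j=6: arr[6]=3 > -2 → no swap
j=7: arr[7]=-3 ≤ -2 → i=2, swap arr[2],arr[7] → -6 -5 -3 4 2 10 3 9 -8 -2
j=8: arr[8]=-8 ≤ -2 → i=3, swap arr[3],arr[8] → -6 -5 -3 -8 2 10 3 9 4 -2
final swap arr[4],arr[9] → -6 -5 -3 -8 -2 10 3 9 4 2; return 4
p = 4; k-1 = 0 < 4 ⇒ left

4; left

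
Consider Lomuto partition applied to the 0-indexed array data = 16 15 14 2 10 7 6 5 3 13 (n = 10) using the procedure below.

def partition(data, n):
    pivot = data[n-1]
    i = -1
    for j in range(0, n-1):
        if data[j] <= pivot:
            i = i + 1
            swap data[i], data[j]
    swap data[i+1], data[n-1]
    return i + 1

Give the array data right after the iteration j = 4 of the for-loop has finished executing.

2 10 14 16 15 7 6 5 3 13

pivot = data[9] = 13; i = -1
j=0: data[0]=16 > 13 → no swap
j=1: data[1]=15 > 13 → no swap
j=2: data[2]=14 > 13 → no swap
j=3: data[3]=2 ≤ 13 → i=0, swap data[0],data[3] → 2 15 14 16 10 7 6 5 3 13
j=4: data[4]=10 ≤ 13 → i=1, swap data[1],data[4] → 2 10 14 16 15 7 6 5 3 13
(after j=4) data = 2 10 14 16 15 7 6 5 3 13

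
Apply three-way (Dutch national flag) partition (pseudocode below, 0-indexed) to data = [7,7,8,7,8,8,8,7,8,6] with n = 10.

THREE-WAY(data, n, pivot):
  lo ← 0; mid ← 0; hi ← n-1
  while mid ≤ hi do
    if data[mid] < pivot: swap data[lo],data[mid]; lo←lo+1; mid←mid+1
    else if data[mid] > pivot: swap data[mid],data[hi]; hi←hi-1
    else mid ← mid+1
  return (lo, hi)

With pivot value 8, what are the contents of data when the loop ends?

[7,7,7,7,6,8,8,8,8,8]

pivot = 8; lo=0, mid=0, hi=9
data[mid]=7<8: swap data[0],data[0]; lo=1,mid=1 → [7,7,8,7,8,8,8,7,8,6]
data[mid]=7<8: swap data[1],data[1]; lo=2,mid=2 → [7,7,8,7,8,8,8,7,8,6]
data[mid]=8=8: mid=3
data[mid]=7<8: swap data[2],data[3]; lo=3,mid=4 → [7,7,7,8,8,8,8,7,8,6]
data[mid]=8=8: mid=5
data[mid]=8=8: mid=6
data[mid]=8=8: mid=7
data[mid]=7<8: swap data[3],data[7]; lo=4,mid=8 → [7,7,7,7,8,8,8,8,8,6]
data[mid]=8=8: mid=9
data[mid]=6<8: swap data[4],data[9]; lo=5,mid=10 → [7,7,7,7,6,8,8,8,8,8]
end: lo=5, hi=9; data = [7,7,7,7,6,8,8,8,8,8]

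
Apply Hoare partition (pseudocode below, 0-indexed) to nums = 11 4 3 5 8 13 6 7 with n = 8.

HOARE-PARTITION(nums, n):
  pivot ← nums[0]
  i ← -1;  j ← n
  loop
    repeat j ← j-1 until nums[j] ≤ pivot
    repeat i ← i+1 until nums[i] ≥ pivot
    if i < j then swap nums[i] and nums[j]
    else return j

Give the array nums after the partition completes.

7 4 3 5 8 6 13 11

pivot=11
j stops at 7 (7), i stops at 0 (11); swap ⇒ 7 4 3 5 8 13 6 11
j stops at 6 (6), i stops at 5 (13); swap ⇒ 7 4 3 5 8 6 13 11
j stops at 5, i stops at 6; i≥j ⇒ return 5. nums=7 4 3 5 8 6 13 11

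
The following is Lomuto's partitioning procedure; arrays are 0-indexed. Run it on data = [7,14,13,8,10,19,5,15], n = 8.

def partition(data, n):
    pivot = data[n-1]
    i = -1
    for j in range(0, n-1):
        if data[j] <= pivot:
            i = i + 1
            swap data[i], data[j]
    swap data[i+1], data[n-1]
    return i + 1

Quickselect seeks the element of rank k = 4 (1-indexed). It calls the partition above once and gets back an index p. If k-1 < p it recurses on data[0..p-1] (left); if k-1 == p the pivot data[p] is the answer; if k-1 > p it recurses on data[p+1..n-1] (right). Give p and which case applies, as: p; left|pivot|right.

6; left

pivot = data[7] = 15; i = -1
j=0: data[0]=7 ≤ 15 → i=0, swap data[0],data[0] (no change) → [7,14,13,8,10,19,5,15]
j=1: data[1]=14 ≤ 15 → i=1, swap data[1],data[1] (no change) → [7,14,13,8,10,19,5,15]
j=2: data[2]=13 ≤ 15 → i=2, swap data[2],data[2] (no change) → [7,14,13,8,10,19,5,15]
j=3: data[3]=8 ≤ 15 → i=3, swap data[3],data[3] (no change) → [7,14,13,8,10,19,5,15]
j=4: data[4]=10 ≤ 15 → i=4, swap data[4],data[4] (no change) → [7,14,13,8,10,19,5,15]
j=5: data[5]=19 > 15 → no swap
j=6: data[6]=5 ≤ 15 → i=5, swap data[5],data[6] → [7,14,13,8,10,5,19,15]
final swap data[6],data[7] → [7,14,13,8,10,5,15,19]; return 6
p = 6; k-1 = 3 < 6 ⇒ left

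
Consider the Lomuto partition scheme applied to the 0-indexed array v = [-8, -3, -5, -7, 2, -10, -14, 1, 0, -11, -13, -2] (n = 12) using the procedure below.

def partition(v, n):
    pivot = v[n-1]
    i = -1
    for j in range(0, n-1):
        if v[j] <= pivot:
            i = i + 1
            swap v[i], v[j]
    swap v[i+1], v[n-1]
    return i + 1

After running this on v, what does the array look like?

pivot=-2, i=-1
j=0: -8≤-2, i=0, swap(0,0) ⇒ [-8, -3, -5, -7, 2, -10, -14, 1, 0, -11, -13, -2]
j=1: -3≤-2, i=1, swap(1,1) ⇒ [-8, -3, -5, -7, 2, -10, -14, 1, 0, -11, -13, -2]
j=2: -5≤-2, i=2, swap(2,2) ⇒ [-8, -3, -5, -7, 2, -10, -14, 1, 0, -11, -13, -2]
j=3: -7≤-2, i=3, swap(3,3) ⇒ [-8, -3, -5, -7, 2, -10, -14, 1, 0, -11, -13, -2]
j=4: 2>-2, skip
j=5: -10≤-2, i=4, swap(4,5) ⇒ [-8, -3, -5, -7, -10, 2, -14, 1, 0, -11, -13, -2]
j=6: -14≤-2, i=5, swap(5,6) ⇒ [-8, -3, -5, -7, -10, -14, 2, 1, 0, -11, -13, -2]
j=7: 1>-2, skip
j=8: 0>-2, skip
j=9: -11≤-2, i=6, swap(6,9) ⇒ [-8, -3, -5, -7, -10, -14, -11, 1, 0, 2, -13, -2]
j=10: -13≤-2, i=7, swap(7,10) ⇒ [-8, -3, -5, -7, -10, -14, -11, -13, 0, 2, 1, -2]
swap(8,11) ⇒ [-8, -3, -5, -7, -10, -14, -11, -13, -2, 2, 1, 0]; return 8

[-8, -3, -5, -7, -10, -14, -11, -13, -2, 2, 1, 0]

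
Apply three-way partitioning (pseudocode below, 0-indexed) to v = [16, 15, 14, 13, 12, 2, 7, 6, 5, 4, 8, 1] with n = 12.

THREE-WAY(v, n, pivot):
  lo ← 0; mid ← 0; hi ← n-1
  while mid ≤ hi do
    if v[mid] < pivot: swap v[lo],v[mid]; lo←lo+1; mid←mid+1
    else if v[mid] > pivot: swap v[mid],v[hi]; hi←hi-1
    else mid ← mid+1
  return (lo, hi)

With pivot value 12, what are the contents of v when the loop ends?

pivot = 12; lo=0, mid=0, hi=11
v[mid]=16>12: swap v[0],v[11]; hi=10 → [1, 15, 14, 13, 12, 2, 7, 6, 5, 4, 8, 16]
v[mid]=1<12: swap v[0],v[0]; lo=1,mid=1 → [1, 15, 14, 13, 12, 2, 7, 6, 5, 4, 8, 16]
v[mid]=15>12: swap v[1],v[10]; hi=9 → [1, 8, 14, 13, 12, 2, 7, 6, 5, 4, 15, 16]
v[mid]=8<12: swap v[1],v[1]; lo=2,mid=2 → [1, 8, 14, 13, 12, 2, 7, 6, 5, 4, 15, 16]
v[mid]=14>12: swap v[2],v[9]; hi=8 → [1, 8, 4, 13, 12, 2, 7, 6, 5, 14, 15, 16]
v[mid]=4<12: swap v[2],v[2]; lo=3,mid=3 → [1, 8, 4, 13, 12, 2, 7, 6, 5, 14, 15, 16]
v[mid]=13>12: swap v[3],v[8]; hi=7 → [1, 8, 4, 5, 12, 2, 7, 6, 13, 14, 15, 16]
v[mid]=5<12: swap v[3],v[3]; lo=4,mid=4 → [1, 8, 4, 5, 12, 2, 7, 6, 13, 14, 15, 16]
v[mid]=12=12: mid=5
v[mid]=2<12: swap v[4],v[5]; lo=5,mid=6 → [1, 8, 4, 5, 2, 12, 7, 6, 13, 14, 15, 16]
v[mid]=7<12: swap v[5],v[6]; lo=6,mid=7 → [1, 8, 4, 5, 2, 7, 12, 6, 13, 14, 15, 16]
v[mid]=6<12: swap v[6],v[7]; lo=7,mid=8 → [1, 8, 4, 5, 2, 7, 6, 12, 13, 14, 15, 16]
end: lo=7, hi=7; v = [1, 8, 4, 5, 2, 7, 6, 12, 13, 14, 15, 16]

[1, 8, 4, 5, 2, 7, 6, 12, 13, 14, 15, 16]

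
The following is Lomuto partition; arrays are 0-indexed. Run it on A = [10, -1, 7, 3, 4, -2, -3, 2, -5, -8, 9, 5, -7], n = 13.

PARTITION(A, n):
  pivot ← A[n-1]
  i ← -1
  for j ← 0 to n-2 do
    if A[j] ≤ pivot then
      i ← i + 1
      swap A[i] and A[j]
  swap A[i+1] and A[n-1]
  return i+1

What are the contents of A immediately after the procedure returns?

pivot=-7, i=-1
j=0: 10>-7, skip
j=1: -1>-7, skip
j=2: 7>-7, skip
j=3: 3>-7, skip
j=4: 4>-7, skip
j=5: -2>-7, skip
j=6: -3>-7, skip
j=7: 2>-7, skip
j=8: -5>-7, skip
j=9: -8≤-7, i=0, swap(0,9) ⇒ [-8, -1, 7, 3, 4, -2, -3, 2, -5, 10, 9, 5, -7]
j=10: 9>-7, skip
j=11: 5>-7, skip
swap(1,12) ⇒ [-8, -7, 7, 3, 4, -2, -3, 2, -5, 10, 9, 5, -1]; return 1

[-8, -7, 7, 3, 4, -2, -3, 2, -5, 10, 9, 5, -1]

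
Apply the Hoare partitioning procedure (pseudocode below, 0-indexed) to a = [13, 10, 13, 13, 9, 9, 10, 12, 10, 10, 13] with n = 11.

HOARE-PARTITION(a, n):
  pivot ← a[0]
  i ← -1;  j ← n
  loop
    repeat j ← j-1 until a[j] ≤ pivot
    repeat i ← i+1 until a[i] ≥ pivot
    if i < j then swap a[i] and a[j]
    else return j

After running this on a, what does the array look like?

pivot = a[0] = 13; i = -1, j = 11
j→10 (a[10]=13≤13), i→0 (a[0]=13≥13); i<j, swap → [13, 10, 13, 13, 9, 9, 10, 12, 10, 10, 13]
j→9 (a[9]=10≤13), i→2 (a[2]=13≥13); i<j, swap → [13, 10, 10, 13, 9, 9, 10, 12, 10, 13, 13]
j→8 (a[8]=10≤13), i→3 (a[3]=13≥13); i<j, swap → [13, 10, 10, 10, 9, 9, 10, 12, 13, 13, 13]
j→7, i→8; i≥j, return j=7. a = [13, 10, 10, 10, 9, 9, 10, 12, 13, 13, 13]

[13, 10, 10, 10, 9, 9, 10, 12, 13, 13, 13]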